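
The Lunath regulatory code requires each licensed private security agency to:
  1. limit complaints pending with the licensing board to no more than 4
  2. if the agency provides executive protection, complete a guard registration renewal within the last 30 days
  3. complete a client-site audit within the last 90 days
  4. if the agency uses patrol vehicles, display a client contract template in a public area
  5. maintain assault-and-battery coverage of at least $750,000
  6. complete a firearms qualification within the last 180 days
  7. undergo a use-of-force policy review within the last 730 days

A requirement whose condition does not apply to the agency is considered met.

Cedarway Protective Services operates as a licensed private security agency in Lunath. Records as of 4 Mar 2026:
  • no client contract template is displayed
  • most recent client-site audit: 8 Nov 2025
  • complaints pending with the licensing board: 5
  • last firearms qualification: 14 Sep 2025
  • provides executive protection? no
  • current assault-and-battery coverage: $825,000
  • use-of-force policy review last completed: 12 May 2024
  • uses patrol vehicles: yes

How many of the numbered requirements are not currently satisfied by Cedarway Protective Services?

1. complaints pending with the licensing board 5 > 4 → not met
2. condition 'provides executive protection' does not hold → requirement n/a → met
3. client-site audit 116 days ago vs limit 90 → not met
4. condition 'uses patrol vehicles' holds; client contract template absent → not met
5. assault-and-battery coverage $825,000 ≥ $750,000 → met
6. firearms qualification 171 days ago vs limit 180 → met
7. use-of-force policy review 661 days ago vs limit 730 → met
Not met: 3 of 7

3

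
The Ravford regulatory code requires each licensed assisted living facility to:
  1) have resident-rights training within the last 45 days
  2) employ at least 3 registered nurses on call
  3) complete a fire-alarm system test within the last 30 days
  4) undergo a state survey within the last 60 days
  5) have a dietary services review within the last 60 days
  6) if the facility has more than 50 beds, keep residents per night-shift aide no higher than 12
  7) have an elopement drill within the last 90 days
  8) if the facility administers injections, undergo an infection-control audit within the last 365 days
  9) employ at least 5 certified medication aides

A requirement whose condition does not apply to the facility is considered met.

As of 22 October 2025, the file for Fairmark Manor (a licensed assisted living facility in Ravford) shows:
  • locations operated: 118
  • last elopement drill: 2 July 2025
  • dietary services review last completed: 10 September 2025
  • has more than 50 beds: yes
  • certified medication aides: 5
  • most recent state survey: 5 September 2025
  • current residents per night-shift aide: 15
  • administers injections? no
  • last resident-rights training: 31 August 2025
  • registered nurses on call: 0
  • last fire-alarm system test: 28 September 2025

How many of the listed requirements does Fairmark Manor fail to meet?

4

1. resident-rights training 52 days ago vs limit 45 → not met
2. registered nurses on call 0 < 3 → not met
3. fire-alarm system test 24 days ago vs limit 30 → met
4. state survey 47 days ago vs limit 60 → met
5. dietary services review 42 days ago vs limit 60 → met
6. condition 'has more than 50 beds' holds; residents per night-shift aide 15 > 12 → not met
7. elopement drill 112 days ago vs limit 90 → not met
8. condition 'administers injections' does not hold → requirement n/a → met
9. certified medication aides 5 ≥ 5 → met
Not met: 4 of 9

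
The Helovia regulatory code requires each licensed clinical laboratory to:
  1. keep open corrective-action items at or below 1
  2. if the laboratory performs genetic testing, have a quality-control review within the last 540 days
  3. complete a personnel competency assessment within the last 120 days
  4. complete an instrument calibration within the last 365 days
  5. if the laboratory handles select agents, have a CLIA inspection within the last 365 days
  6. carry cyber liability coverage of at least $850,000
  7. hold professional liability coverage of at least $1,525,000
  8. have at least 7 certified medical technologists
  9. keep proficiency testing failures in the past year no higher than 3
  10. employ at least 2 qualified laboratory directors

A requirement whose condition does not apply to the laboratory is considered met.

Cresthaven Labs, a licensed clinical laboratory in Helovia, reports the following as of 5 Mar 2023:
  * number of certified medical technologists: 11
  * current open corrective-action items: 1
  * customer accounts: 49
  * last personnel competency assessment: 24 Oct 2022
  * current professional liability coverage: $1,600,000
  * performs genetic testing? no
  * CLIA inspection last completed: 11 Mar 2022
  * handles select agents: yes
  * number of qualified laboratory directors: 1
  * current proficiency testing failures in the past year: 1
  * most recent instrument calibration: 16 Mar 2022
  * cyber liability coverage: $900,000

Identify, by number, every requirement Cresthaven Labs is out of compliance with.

3, 10

1. open corrective-action items 1 ≤ 1 → met
2. condition 'performs genetic testing' does not hold → requirement n/a → met
3. personnel competency assessment 132 days ago vs limit 120 → not met
4. instrument calibration 354 days ago vs limit 365 → met
5. condition 'handles select agents' holds; CLIA inspection 359 days ago vs limit 365 → met
6. cyber liability coverage $900,000 ≥ $850,000 → met
7. professional liability coverage $1,600,000 ≥ $1,525,000 → met
8. certified medical technologists 11 ≥ 7 → met
9. proficiency testing failures in the past year 1 ≤ 3 → met
10. qualified laboratory directors 1 < 2 → not met
Not met: 3, 10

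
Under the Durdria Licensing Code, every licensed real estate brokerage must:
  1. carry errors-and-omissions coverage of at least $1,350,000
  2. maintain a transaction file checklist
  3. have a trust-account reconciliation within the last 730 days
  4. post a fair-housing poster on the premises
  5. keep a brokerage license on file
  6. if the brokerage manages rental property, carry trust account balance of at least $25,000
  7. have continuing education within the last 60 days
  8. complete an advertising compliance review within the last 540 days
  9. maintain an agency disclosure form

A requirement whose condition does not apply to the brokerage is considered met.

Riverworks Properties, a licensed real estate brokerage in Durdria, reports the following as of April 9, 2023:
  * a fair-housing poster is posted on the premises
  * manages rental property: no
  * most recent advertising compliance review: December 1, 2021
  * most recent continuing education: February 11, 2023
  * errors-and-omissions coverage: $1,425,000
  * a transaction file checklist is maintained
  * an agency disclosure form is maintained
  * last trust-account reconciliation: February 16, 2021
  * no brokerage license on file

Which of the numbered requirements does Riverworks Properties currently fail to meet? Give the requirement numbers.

3, 5

1. errors-and-omissions coverage $1,425,000 ≥ $1,350,000 → met
2. transaction file checklist present → met
3. trust-account reconciliation 782 days ago vs limit 730 → not met
4. fair-housing poster present → met
5. brokerage license absent → not met
6. condition 'manages rental property' does not hold → requirement n/a → met
7. continuing education 57 days ago vs limit 60 → met
8. advertising compliance review 494 days ago vs limit 540 → met
9. agency disclosure form present → met
Not met: 3, 5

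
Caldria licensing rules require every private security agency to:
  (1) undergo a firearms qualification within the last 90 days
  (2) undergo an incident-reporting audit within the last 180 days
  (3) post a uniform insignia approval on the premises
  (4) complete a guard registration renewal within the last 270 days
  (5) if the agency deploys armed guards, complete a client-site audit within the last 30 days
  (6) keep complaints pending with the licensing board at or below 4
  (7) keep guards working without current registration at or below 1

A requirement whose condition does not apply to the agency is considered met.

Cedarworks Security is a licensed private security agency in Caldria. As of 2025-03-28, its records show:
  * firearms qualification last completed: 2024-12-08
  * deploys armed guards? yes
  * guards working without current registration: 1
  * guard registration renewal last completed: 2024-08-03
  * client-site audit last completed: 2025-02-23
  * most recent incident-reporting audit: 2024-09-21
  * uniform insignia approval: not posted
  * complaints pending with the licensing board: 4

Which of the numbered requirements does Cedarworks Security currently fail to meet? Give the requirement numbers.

1. firearms qualification 110 days ago vs limit 90 → not met
2. incident-reporting audit 188 days ago vs limit 180 → not met
3. uniform insignia approval absent → not met
4. guard registration renewal 237 days ago vs limit 270 → met
5. condition 'deploys armed guards' holds; client-site audit 33 days ago vs limit 30 → not met
6. complaints pending with the licensing board 4 ≤ 4 → met
7. guards working without current registration 1 ≤ 1 → met
Not met: 1, 2, 3, 5

1, 2, 3, 5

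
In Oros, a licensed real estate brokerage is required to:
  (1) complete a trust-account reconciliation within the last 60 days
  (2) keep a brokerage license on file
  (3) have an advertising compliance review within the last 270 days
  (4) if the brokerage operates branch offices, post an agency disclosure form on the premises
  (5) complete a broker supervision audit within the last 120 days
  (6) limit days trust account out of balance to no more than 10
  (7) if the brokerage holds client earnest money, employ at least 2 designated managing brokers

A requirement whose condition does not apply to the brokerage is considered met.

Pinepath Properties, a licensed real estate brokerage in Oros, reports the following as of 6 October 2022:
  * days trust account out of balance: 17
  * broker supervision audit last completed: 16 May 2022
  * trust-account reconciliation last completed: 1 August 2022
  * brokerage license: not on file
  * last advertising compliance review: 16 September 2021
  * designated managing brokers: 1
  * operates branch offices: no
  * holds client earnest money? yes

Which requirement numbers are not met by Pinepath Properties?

1. trust-account reconciliation 66 days ago vs limit 60 → not met
2. brokerage license absent → not met
3. advertising compliance review 385 days ago vs limit 270 → not met
4. condition 'operates branch offices' does not hold → requirement n/a → met
5. broker supervision audit 143 days ago vs limit 120 → not met
6. days trust account out of balance 17 > 10 → not met
7. condition 'holds client earnest money' holds; designated managing brokers 1 < 2 → not met
Not met: 1, 2, 3, 5, 6, 7

1, 2, 3, 5, 6, 7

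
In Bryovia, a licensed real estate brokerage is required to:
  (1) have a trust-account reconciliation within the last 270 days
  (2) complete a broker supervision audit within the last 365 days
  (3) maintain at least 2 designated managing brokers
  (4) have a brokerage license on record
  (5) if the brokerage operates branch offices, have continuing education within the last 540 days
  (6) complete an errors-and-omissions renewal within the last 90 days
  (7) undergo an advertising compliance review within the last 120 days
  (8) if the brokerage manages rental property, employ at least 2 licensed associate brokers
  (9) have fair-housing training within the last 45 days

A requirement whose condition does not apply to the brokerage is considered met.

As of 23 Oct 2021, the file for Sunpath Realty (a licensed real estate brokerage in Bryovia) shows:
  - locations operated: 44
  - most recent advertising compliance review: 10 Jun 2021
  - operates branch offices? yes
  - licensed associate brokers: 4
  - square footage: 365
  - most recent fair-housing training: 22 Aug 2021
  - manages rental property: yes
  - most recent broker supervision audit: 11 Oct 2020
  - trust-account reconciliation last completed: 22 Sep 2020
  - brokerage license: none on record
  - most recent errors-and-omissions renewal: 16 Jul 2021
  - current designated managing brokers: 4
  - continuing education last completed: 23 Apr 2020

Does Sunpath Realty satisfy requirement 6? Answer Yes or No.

No

6. errors-and-omissions renewal 99 days ago vs limit 90 → not met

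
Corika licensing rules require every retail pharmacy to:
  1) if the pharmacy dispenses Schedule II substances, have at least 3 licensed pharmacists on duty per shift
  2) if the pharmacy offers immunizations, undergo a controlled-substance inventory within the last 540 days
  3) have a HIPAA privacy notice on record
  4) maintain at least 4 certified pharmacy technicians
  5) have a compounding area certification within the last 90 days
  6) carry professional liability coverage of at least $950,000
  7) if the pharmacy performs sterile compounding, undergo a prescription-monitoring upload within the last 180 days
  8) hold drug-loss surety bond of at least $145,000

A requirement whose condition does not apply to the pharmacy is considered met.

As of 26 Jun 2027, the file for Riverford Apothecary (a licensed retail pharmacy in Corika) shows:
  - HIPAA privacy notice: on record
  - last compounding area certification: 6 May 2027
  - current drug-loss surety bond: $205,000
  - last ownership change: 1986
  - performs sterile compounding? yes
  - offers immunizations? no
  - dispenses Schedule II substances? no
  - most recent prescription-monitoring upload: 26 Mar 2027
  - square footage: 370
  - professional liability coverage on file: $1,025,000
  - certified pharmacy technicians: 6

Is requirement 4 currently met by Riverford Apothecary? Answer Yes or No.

4. certified pharmacy technicians 6 ≥ 4 → met

Yes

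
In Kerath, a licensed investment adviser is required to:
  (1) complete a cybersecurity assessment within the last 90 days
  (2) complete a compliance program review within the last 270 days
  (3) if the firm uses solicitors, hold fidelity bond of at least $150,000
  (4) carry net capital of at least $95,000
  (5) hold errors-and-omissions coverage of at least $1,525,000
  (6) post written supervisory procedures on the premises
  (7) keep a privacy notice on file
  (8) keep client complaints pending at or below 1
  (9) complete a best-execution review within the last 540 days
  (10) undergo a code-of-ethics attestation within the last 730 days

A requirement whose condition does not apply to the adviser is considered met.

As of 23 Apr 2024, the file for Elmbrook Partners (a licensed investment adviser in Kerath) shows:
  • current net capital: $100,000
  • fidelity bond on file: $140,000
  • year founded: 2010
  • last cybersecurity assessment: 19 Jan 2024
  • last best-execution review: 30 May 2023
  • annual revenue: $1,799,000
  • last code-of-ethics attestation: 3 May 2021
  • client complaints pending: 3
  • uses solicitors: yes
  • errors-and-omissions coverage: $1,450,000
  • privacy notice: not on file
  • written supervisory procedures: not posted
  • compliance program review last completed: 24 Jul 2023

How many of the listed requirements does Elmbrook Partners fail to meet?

8

1. cybersecurity assessment 95 days ago vs limit 90 → not met
2. compliance program review 274 days ago vs limit 270 → not met
3. condition 'uses solicitors' holds; fidelity bond $140,000 < $150,000 → not met
4. net capital $100,000 ≥ $95,000 → met
5. errors-and-omissions coverage $1,450,000 < $1,525,000 → not met
6. written supervisory procedures absent → not met
7. privacy notice absent → not met
8. client complaints pending 3 > 1 → not met
9. best-execution review 329 days ago vs limit 540 → met
10. code-of-ethics attestation 1086 days ago vs limit 730 → not met
Not met: 8 of 10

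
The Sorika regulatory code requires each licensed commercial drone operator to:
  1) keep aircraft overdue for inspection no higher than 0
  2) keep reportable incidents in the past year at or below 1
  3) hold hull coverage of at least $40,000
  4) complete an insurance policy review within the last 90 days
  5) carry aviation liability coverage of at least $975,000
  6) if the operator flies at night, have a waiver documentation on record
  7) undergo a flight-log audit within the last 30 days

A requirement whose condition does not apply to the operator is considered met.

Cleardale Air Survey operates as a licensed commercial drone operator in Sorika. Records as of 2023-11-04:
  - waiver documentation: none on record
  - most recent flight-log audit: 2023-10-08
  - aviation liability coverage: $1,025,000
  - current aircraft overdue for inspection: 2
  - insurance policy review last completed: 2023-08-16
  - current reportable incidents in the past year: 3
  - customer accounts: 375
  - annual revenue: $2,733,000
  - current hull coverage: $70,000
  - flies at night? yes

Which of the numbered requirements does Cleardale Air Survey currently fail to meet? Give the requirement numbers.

1, 2, 6

1. aircraft overdue for inspection 2 > 0 → not met
2. reportable incidents in the past year 3 > 1 → not met
3. hull coverage $70,000 ≥ $40,000 → met
4. insurance policy review 80 days ago vs limit 90 → met
5. aviation liability coverage $1,025,000 ≥ $975,000 → met
6. condition 'flies at night' holds; waiver documentation absent → not met
7. flight-log audit 27 days ago vs limit 30 → met
Not met: 1, 2, 6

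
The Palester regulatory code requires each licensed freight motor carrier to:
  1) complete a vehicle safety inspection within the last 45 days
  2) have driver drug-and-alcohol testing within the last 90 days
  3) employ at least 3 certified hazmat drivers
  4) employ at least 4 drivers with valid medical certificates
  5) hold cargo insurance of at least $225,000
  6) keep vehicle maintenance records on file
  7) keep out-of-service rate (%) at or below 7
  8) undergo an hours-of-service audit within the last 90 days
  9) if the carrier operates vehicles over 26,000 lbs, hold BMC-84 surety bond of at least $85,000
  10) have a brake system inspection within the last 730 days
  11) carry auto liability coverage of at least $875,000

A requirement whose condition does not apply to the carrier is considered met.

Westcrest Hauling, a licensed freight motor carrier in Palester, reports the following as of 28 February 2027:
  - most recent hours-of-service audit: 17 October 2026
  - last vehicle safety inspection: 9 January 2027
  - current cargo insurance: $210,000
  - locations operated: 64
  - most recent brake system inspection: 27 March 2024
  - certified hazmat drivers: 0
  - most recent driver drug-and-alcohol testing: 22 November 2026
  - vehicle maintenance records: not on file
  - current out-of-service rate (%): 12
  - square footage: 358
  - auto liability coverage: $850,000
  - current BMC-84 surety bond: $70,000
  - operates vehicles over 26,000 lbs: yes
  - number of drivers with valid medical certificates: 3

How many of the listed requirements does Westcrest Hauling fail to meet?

11

1. vehicle safety inspection 50 days ago vs limit 45 → not met
2. driver drug-and-alcohol testing 98 days ago vs limit 90 → not met
3. certified hazmat drivers 0 < 3 → not met
4. drivers with valid medical certificates 3 < 4 → not met
5. cargo insurance $210,000 < $225,000 → not met
6. vehicle maintenance records absent → not met
7. out-of-service rate (%) 12 > 7 → not met
8. hours-of-service audit 134 days ago vs limit 90 → not met
9. condition 'operates vehicles over 26,000 lbs' holds; BMC-84 surety bond $70,000 < $85,000 → not met
10. brake system inspection 1068 days ago vs limit 730 → not met
11. auto liability coverage $850,000 < $875,000 → not met
Not met: 11 of 11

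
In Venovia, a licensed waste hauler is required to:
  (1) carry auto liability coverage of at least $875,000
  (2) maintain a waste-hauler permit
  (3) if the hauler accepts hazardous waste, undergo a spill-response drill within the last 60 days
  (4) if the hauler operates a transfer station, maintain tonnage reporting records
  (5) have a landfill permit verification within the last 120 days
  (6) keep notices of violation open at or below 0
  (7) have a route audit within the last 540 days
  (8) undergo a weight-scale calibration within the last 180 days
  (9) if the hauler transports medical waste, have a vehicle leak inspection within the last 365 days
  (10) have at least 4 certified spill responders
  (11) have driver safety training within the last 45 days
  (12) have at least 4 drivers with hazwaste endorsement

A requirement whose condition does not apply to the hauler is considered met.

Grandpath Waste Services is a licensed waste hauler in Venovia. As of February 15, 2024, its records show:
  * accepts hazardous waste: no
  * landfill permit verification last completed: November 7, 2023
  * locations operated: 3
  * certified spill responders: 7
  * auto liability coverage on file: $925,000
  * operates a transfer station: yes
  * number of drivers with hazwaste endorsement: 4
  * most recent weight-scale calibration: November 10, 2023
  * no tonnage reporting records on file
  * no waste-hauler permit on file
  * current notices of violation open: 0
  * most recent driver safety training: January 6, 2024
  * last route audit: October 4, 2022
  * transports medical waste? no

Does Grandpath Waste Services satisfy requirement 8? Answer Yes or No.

8. weight-scale calibration 97 days ago vs limit 180 → met

Yes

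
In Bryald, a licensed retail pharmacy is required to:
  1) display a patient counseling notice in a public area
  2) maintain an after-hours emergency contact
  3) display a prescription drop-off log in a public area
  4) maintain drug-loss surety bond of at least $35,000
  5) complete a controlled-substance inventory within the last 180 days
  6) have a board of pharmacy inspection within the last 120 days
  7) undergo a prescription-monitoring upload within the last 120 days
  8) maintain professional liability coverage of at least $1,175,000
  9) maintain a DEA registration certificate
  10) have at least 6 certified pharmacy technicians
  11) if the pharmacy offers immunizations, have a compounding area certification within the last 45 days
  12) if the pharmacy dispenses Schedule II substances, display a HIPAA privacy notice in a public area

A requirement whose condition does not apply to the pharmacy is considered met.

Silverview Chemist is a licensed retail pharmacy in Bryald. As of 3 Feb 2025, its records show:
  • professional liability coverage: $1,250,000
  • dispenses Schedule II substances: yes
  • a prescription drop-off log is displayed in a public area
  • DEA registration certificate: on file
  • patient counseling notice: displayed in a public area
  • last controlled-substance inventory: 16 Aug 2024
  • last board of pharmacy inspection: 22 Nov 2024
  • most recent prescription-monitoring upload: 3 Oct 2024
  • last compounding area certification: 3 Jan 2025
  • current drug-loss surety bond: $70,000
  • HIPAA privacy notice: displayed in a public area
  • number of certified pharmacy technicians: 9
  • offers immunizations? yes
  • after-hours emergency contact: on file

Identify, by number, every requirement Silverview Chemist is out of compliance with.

7

1. patient counseling notice present → met
2. after-hours emergency contact present → met
3. prescription drop-off log present → met
4. drug-loss surety bond $70,000 ≥ $35,000 → met
5. controlled-substance inventory 171 days ago vs limit 180 → met
6. board of pharmacy inspection 73 days ago vs limit 120 → met
7. prescription-monitoring upload 123 days ago vs limit 120 → not met
8. professional liability coverage $1,250,000 ≥ $1,175,000 → met
9. DEA registration certificate present → met
10. certified pharmacy technicians 9 ≥ 6 → met
11. condition 'offers immunizations' holds; compounding area certification 31 days ago vs limit 45 → met
12. condition 'dispenses Schedule II substances' holds; HIPAA privacy notice present → met
Not met: 7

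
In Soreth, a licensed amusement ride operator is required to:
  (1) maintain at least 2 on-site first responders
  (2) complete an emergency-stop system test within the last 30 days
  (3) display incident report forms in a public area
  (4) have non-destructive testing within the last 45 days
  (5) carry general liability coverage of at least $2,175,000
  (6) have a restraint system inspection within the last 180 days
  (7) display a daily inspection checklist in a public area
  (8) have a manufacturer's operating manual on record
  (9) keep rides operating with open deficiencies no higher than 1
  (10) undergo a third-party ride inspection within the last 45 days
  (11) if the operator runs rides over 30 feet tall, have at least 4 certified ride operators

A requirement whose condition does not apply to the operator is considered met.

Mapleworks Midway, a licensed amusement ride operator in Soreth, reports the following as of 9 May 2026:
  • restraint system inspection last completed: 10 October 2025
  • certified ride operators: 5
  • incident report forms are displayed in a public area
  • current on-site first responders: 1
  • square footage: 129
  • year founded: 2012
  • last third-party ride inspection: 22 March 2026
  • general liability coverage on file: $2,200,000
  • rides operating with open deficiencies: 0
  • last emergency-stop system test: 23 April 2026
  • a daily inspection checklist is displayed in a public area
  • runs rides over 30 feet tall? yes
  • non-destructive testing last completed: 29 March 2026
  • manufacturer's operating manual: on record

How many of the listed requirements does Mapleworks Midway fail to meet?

1. on-site first responders 1 < 2 → not met
2. emergency-stop system test 16 days ago vs limit 30 → met
3. incident report forms present → met
4. non-destructive testing 41 days ago vs limit 45 → met
5. general liability coverage $2,200,000 ≥ $2,175,000 → met
6. restraint system inspection 211 days ago vs limit 180 → not met
7. daily inspection checklist present → met
8. manufacturer's operating manual present → met
9. rides operating with open deficiencies 0 ≤ 1 → met
10. third-party ride inspection 48 days ago vs limit 45 → not met
11. condition 'runs rides over 30 feet tall' holds; certified ride operators 5 ≥ 4 → met
Not met: 3 of 11

3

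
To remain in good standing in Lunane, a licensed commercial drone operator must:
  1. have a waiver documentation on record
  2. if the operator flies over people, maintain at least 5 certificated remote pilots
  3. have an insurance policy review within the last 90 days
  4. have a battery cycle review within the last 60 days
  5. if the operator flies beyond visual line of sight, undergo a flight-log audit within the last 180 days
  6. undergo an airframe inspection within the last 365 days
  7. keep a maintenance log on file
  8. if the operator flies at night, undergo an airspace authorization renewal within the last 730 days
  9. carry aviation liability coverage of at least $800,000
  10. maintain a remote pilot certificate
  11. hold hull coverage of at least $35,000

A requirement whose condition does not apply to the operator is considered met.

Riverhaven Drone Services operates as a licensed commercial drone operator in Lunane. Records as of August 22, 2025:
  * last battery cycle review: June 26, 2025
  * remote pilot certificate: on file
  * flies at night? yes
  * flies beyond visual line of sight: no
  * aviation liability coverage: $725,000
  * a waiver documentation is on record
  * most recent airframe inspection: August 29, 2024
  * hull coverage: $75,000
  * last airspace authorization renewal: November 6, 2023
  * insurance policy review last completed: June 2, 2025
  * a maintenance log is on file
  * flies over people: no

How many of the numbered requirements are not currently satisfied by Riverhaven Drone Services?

1

1. waiver documentation present → met
2. condition 'flies over people' does not hold → requirement n/a → met
3. insurance policy review 81 days ago vs limit 90 → met
4. battery cycle review 57 days ago vs limit 60 → met
5. condition 'flies beyond visual line of sight' does not hold → requirement n/a → met
6. airframe inspection 358 days ago vs limit 365 → met
7. maintenance log present → met
8. condition 'flies at night' holds; airspace authorization renewal 655 days ago vs limit 730 → met
9. aviation liability coverage $725,000 < $800,000 → not met
10. remote pilot certificate present → met
11. hull coverage $75,000 ≥ $35,000 → met
Not met: 1 of 11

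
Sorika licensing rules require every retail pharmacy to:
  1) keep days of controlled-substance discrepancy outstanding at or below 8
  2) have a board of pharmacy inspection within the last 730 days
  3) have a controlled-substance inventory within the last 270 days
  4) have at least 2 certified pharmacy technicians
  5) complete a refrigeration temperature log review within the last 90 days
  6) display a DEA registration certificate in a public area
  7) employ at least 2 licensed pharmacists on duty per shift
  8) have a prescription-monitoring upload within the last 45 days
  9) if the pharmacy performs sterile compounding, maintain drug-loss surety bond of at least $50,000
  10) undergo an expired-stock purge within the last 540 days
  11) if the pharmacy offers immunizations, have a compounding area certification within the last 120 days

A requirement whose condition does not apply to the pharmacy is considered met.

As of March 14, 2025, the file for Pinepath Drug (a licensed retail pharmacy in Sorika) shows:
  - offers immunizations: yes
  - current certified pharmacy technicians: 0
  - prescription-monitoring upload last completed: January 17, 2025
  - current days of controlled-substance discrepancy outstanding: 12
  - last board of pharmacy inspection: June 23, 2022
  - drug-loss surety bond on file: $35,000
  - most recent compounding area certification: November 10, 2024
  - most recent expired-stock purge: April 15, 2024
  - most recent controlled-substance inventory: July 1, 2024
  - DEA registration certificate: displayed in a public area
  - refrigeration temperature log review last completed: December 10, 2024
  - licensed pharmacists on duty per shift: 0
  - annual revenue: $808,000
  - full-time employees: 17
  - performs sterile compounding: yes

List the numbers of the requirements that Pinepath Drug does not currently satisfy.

1, 2, 4, 5, 7, 8, 9, 11

1. days of controlled-substance discrepancy outstanding 12 > 8 → not met
2. board of pharmacy inspection 995 days ago vs limit 730 → not met
3. controlled-substance inventory 256 days ago vs limit 270 → met
4. certified pharmacy technicians 0 < 2 → not met
5. refrigeration temperature log review 94 days ago vs limit 90 → not met
6. DEA registration certificate present → met
7. licensed pharmacists on duty per shift 0 < 2 → not met
8. prescription-monitoring upload 56 days ago vs limit 45 → not met
9. condition 'performs sterile compounding' holds; drug-loss surety bond $35,000 < $50,000 → not met
10. expired-stock purge 333 days ago vs limit 540 → met
11. condition 'offers immunizations' holds; compounding area certification 124 days ago vs limit 120 → not met
Not met: 1, 2, 4, 5, 7, 8, 9, 11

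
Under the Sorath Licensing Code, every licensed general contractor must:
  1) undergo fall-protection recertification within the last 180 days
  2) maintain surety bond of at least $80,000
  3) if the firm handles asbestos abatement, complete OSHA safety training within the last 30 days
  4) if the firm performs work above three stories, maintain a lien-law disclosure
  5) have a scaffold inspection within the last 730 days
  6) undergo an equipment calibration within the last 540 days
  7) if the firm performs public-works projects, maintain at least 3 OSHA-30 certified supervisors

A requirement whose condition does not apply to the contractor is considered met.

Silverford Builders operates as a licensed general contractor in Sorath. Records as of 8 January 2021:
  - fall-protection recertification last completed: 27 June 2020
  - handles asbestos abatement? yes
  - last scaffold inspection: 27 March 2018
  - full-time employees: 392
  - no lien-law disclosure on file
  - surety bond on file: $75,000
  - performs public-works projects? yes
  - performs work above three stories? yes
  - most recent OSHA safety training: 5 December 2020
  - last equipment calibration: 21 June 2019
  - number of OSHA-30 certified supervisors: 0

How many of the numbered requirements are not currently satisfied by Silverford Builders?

7

1. fall-protection recertification 195 days ago vs limit 180 → not met
2. surety bond $75,000 < $80,000 → not met
3. condition 'handles asbestos abatement' holds; OSHA safety training 34 days ago vs limit 30 → not met
4. condition 'performs work above three stories' holds; lien-law disclosure absent → not met
5. scaffold inspection 1018 days ago vs limit 730 → not met
6. equipment calibration 567 days ago vs limit 540 → not met
7. condition 'performs public-works projects' holds; OSHA-30 certified supervisors 0 < 3 → not met
Not met: 7 of 7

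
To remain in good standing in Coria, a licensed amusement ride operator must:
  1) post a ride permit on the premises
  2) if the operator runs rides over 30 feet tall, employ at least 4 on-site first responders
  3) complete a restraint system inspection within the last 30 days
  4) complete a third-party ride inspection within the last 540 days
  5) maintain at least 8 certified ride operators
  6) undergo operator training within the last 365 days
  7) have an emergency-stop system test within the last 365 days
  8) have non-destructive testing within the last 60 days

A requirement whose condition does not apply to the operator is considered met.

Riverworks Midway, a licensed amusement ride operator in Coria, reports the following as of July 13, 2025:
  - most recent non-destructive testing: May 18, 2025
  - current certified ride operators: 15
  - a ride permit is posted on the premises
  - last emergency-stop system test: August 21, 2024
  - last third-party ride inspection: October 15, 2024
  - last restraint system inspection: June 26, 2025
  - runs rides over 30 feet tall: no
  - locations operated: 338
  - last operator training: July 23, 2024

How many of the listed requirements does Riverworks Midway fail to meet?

0

1. ride permit present → met
2. condition 'runs rides over 30 feet tall' does not hold → requirement n/a → met
3. restraint system inspection 17 days ago vs limit 30 → met
4. third-party ride inspection 271 days ago vs limit 540 → met
5. certified ride operators 15 ≥ 8 → met
6. operator training 355 days ago vs limit 365 → met
7. emergency-stop system test 326 days ago vs limit 365 → met
8. non-destructive testing 56 days ago vs limit 60 → met
Not met: 0 of 8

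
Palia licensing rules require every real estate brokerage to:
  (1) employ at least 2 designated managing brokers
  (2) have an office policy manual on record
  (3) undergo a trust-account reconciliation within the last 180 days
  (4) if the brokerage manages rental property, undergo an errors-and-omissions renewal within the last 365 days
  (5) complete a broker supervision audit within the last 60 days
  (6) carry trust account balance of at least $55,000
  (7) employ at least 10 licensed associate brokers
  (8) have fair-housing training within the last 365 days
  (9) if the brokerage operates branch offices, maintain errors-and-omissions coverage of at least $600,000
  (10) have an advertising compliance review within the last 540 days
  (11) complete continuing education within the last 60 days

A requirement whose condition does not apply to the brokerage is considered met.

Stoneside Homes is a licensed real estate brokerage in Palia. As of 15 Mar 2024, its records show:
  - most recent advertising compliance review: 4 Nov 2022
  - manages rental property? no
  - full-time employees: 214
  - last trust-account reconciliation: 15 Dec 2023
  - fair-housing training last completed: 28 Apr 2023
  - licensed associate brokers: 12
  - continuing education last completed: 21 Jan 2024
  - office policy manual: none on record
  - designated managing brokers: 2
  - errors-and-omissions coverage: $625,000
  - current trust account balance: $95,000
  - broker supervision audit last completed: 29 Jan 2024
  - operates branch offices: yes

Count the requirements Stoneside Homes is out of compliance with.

1

1. designated managing brokers 2 ≥ 2 → met
2. office policy manual absent → not met
3. trust-account reconciliation 91 days ago vs limit 180 → met
4. condition 'manages rental property' does not hold → requirement n/a → met
5. broker supervision audit 46 days ago vs limit 60 → met
6. trust account balance $95,000 ≥ $55,000 → met
7. licensed associate brokers 12 ≥ 10 → met
8. fair-housing training 322 days ago vs limit 365 → met
9. condition 'operates branch offices' holds; errors-and-omissions coverage $625,000 ≥ $600,000 → met
10. advertising compliance review 497 days ago vs limit 540 → met
11. continuing education 54 days ago vs limit 60 → met
Not met: 1 of 11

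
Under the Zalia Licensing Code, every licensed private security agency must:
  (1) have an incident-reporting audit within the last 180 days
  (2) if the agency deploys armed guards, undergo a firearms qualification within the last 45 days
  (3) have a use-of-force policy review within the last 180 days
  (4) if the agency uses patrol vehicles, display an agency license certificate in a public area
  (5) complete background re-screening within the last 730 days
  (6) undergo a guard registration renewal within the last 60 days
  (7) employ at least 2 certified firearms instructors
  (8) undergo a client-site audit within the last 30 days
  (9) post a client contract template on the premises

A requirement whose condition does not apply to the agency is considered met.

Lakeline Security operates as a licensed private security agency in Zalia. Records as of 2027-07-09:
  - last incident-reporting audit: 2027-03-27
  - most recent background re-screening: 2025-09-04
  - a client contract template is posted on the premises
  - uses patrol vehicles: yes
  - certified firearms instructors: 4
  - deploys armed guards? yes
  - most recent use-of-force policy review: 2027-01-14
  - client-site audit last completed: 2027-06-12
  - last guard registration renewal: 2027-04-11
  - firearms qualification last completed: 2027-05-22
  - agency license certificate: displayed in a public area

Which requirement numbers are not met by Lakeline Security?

2, 6

1. incident-reporting audit 104 days ago vs limit 180 → met
2. condition 'deploys armed guards' holds; firearms qualification 48 days ago vs limit 45 → not met
3. use-of-force policy review 176 days ago vs limit 180 → met
4. condition 'uses patrol vehicles' holds; agency license certificate present → met
5. background re-screening 673 days ago vs limit 730 → met
6. guard registration renewal 89 days ago vs limit 60 → not met
7. certified firearms instructors 4 ≥ 2 → met
8. client-site audit 27 days ago vs limit 30 → met
9. client contract template present → met
Not met: 2, 6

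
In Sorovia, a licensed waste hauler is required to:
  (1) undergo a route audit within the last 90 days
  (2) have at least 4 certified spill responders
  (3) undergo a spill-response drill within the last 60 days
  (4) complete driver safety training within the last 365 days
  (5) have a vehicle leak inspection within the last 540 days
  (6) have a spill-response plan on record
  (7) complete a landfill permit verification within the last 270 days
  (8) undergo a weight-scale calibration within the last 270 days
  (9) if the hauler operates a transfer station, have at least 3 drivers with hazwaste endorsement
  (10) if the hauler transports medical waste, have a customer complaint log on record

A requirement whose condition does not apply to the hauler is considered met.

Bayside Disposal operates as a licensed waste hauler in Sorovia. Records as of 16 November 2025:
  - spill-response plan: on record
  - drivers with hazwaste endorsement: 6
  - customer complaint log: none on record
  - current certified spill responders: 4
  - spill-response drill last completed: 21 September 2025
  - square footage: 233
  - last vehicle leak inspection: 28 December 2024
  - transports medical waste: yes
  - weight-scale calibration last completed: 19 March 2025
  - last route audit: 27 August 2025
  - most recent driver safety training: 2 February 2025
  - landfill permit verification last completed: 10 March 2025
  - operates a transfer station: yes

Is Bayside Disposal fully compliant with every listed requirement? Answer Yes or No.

No

1. route audit 81 days ago vs limit 90 → met
2. certified spill responders 4 ≥ 4 → met
3. spill-response drill 56 days ago vs limit 60 → met
4. driver safety training 287 days ago vs limit 365 → met
5. vehicle leak inspection 323 days ago vs limit 540 → met
6. spill-response plan present → met
7. landfill permit verification 251 days ago vs limit 270 → met
8. weight-scale calibration 242 days ago vs limit 270 → met
9. condition 'operates a transfer station' holds; drivers with hazwaste endorsement 6 ≥ 3 → met
10. condition 'transports medical waste' holds; customer complaint log absent → not met
Not met: 10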